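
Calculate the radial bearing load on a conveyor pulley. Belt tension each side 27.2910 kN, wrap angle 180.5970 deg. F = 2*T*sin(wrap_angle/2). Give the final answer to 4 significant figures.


F = 2 * 27.2910 * sin(180.5970/2 deg)
F = 54.58 kN


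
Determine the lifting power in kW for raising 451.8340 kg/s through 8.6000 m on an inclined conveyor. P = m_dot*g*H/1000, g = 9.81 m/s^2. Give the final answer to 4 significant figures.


P = 451.8340 * 9.81 * 8.6000 / 1000
P = 38.12 kW


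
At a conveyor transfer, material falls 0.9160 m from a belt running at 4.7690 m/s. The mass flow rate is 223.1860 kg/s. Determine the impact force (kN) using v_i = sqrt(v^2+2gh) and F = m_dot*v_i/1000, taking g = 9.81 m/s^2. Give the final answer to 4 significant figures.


v_i = sqrt(4.7690^2 + 2*9.81*0.9160) = 6.38085 m/s
F = 223.1860 * 6.38085 / 1000
F = 1.424 kN


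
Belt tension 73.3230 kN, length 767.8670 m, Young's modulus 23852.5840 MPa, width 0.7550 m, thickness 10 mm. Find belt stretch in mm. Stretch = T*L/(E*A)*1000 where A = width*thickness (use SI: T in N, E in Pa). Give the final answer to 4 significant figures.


A = 0.7550 * 0.01 = 0.00755 m^2
Stretch = 73.3230*1000 * 767.8670 / (23852.5840e6 * 0.00755) * 1000
Stretch = 312.6 mm


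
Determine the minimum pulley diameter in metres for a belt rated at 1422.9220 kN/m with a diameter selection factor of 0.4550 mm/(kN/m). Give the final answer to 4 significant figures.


D = 1422.9220 * 0.4550 / 1000
D = 0.6474 m


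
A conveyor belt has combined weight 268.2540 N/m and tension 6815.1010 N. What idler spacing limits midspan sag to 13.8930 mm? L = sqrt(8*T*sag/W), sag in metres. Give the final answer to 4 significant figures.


sag = 13.8930/1000 = 0.013893 m
L = sqrt(8 * 6815.1010 * 0.013893 / 268.2540)
L = 1.680 m


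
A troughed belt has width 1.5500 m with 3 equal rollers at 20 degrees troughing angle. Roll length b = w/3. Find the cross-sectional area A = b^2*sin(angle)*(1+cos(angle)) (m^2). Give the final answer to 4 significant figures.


b = 1.5500/3 = 0.516667 m
A = 0.516667^2 * sin(20 deg) * (1 + cos(20 deg))
A = 0.1771 m^2


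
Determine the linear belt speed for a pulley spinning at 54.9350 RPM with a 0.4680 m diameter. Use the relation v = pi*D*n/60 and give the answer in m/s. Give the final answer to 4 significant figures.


v = pi * 0.4680 * 54.9350 / 60
v = 1.346 m/s


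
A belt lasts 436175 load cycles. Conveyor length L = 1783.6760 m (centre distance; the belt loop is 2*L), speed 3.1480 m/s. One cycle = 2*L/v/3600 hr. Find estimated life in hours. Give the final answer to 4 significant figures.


cycle_time = 2 * 1783.6760 / 3.1480 / 3600 = 0.314781 hr
life = 436175 * 0.314781 = 137300 hours


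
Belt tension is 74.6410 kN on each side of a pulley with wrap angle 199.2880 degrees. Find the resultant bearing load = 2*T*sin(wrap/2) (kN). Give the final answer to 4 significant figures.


F = 2 * 74.6410 * sin(199.2880/2 deg)
F = 147.2 kN


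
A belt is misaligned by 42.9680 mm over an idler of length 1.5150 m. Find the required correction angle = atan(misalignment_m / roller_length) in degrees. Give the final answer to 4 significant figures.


misalign_m = 42.9680 / 1000 = 0.042968 m
angle = atan(0.042968 / 1.5150)
angle = 1.625 deg


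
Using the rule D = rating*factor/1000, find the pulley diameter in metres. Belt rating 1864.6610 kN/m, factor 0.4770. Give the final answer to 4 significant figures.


D = 1864.6610 * 0.4770 / 1000
D = 0.8894 m


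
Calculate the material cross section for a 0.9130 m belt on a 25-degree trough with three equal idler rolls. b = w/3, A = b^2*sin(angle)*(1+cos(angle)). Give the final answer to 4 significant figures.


b = 0.9130/3 = 0.304333 m
A = 0.304333^2 * sin(25 deg) * (1 + cos(25 deg))
A = 0.07462 m^2


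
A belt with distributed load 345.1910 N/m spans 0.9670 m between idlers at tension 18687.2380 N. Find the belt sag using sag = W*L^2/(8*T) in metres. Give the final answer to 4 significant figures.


sag = 345.1910 * 0.9670^2 / (8 * 18687.2380)
sag = 0.002159 m


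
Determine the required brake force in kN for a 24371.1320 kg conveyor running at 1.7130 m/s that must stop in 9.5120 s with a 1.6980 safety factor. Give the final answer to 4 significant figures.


F = 24371.1320 * 1.7130 / 9.5120 * 1.6980 / 1000
F = 7.452 kN


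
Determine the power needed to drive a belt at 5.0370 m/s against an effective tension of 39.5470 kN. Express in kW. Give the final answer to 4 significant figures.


P = Te * v = 39.5470 * 5.0370
P = 199.2 kW


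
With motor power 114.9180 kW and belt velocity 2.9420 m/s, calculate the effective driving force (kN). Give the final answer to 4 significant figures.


Te = P / v = 114.9180 / 2.9420
Te = 39.06 kN


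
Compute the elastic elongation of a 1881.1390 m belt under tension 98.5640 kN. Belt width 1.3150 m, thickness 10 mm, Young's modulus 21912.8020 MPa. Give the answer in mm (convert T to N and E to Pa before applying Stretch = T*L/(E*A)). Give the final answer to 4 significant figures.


A = 1.3150 * 0.01 = 0.01315 m^2
Stretch = 98.5640*1000 * 1881.1390 / (21912.8020e6 * 0.01315) * 1000
Stretch = 643.5 mm


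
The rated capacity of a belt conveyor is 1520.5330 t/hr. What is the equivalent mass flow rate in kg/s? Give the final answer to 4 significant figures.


m_dot = 1520.5330 * 1000 / 3600
m_dot = 422.4 kg/s


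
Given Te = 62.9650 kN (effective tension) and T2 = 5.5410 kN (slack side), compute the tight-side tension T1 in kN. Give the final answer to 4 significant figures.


T1 = Te + T2 = 62.9650 + 5.5410
T1 = 68.51 kN


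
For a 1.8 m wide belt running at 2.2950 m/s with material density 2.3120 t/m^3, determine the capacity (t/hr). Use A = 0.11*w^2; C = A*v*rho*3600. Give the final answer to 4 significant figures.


A = 0.11 * 1.8^2 = 0.3564 m^2
C = 0.3564 * 2.2950 * 2.3120 * 3600
C = 6808 t/hr


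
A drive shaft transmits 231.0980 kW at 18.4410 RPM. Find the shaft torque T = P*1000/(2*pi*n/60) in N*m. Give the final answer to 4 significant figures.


omega = 2*pi*18.4410/60 = 1.93114 rad/s
T = 231.0980*1000 / 1.93114
T = 119700 N*m


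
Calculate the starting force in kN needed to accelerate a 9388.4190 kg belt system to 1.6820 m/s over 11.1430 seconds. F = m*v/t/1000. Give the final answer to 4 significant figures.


F = 9388.4190 * 1.6820 / 11.1430 / 1000
F = 1.417 kN


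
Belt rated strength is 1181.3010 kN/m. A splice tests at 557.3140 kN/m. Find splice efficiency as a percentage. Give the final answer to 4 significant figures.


Eff = 557.3140 / 1181.3010 * 100
Eff = 47.18 %


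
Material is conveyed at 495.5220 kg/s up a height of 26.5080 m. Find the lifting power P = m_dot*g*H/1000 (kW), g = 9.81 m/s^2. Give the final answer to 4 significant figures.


P = 495.5220 * 9.81 * 26.5080 / 1000
P = 128.9 kW


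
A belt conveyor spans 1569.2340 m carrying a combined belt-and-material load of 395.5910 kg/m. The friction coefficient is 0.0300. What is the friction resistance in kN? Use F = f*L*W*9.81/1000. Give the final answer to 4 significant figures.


F = 0.0300 * 1569.2340 * 395.5910 * 9.81 / 1000
F = 182.7 kN


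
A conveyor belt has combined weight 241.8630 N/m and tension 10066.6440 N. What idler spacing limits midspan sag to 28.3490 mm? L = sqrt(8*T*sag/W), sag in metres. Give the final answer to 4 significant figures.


sag = 28.3490/1000 = 0.028349 m
L = sqrt(8 * 10066.6440 * 0.028349 / 241.8630)
L = 3.072 m


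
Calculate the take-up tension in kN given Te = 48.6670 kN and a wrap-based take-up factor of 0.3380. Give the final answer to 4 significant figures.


T_tu = 48.6670 * 0.3380
T_tu = 16.45 kN


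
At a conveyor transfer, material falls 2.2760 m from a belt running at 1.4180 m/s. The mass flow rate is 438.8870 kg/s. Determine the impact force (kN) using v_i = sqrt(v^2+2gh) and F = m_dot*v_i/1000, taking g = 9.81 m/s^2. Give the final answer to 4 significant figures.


v_i = sqrt(1.4180^2 + 2*9.81*2.2760) = 6.83124 m/s
F = 438.8870 * 6.83124 / 1000
F = 2.998 kN


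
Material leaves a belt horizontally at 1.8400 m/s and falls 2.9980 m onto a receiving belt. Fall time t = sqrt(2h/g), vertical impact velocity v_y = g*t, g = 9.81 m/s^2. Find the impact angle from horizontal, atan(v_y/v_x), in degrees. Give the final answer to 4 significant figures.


t = sqrt(2*2.9980/9.81) = 0.781801 s
v_y = 9.81 * 0.781801 = 7.66947 m/s
angle = atan(7.66947 / 1.8400) = 76.51 deg


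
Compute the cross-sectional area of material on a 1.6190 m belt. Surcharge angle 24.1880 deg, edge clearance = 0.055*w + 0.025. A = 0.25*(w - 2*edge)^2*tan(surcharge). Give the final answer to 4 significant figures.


edge = 0.055*1.6190 + 0.025 = 0.114045 m
ew = 1.6190 - 2*0.114045 = 1.39091 m
A = 0.25 * 1.39091^2 * tan(24.1880 deg)
A = 0.2172 m^2


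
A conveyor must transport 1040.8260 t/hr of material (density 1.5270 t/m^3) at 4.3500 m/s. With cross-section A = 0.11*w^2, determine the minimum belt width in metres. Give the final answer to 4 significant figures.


A_req = 1040.8260 / (4.3500 * 1.5270 * 3600) = 0.0435259 m^2
w = sqrt(0.0435259 / 0.11)
w = 0.6290 m


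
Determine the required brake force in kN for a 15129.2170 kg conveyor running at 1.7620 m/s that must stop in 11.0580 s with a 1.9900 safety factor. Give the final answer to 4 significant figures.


F = 15129.2170 * 1.7620 / 11.0580 * 1.9900 / 1000
F = 4.797 kN


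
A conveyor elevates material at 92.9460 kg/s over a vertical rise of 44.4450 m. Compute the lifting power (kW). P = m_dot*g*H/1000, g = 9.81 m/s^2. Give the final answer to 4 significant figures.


P = 92.9460 * 9.81 * 44.4450 / 1000
P = 40.52 kW


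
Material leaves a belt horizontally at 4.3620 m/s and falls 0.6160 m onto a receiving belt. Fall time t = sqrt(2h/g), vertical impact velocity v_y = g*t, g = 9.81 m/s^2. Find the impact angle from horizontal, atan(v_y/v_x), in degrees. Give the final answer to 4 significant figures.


t = sqrt(2*0.6160/9.81) = 0.354381 s
v_y = 9.81 * 0.354381 = 3.47648 m/s
angle = atan(3.47648 / 4.3620) = 38.55 deg


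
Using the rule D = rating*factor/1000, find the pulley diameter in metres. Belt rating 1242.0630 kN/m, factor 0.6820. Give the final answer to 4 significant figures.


D = 1242.0630 * 0.6820 / 1000
D = 0.8471 m


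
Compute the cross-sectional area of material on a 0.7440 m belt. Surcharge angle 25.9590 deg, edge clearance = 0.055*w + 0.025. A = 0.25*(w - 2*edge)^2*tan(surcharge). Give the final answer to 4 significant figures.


edge = 0.055*0.7440 + 0.025 = 0.06592 m
ew = 0.7440 - 2*0.06592 = 0.61216 m
A = 0.25 * 0.61216^2 * tan(25.9590 deg)
A = 0.04561 m^2


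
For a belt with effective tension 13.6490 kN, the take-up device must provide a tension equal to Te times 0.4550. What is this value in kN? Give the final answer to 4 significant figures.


T_tu = 13.6490 * 0.4550
T_tu = 6.210 kN


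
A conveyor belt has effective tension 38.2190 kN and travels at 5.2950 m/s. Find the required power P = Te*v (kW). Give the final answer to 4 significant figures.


P = Te * v = 38.2190 * 5.2950
P = 202.4 kW


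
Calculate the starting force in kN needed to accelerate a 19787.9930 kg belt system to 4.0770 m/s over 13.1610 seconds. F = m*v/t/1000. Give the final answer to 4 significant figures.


F = 19787.9930 * 4.0770 / 13.1610 / 1000
F = 6.130 kN


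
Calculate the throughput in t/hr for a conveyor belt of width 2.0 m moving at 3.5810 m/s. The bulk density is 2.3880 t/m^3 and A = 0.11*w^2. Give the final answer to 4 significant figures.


A = 0.11 * 2.0^2 = 0.44 m^2
C = 0.44 * 3.5810 * 2.3880 * 3600
C = 13550 t/hr


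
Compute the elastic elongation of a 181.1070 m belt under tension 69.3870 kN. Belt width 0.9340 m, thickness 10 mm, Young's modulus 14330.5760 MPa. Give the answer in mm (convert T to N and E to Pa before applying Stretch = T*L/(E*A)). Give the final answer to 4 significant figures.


A = 0.9340 * 0.01 = 0.00934 m^2
Stretch = 69.3870*1000 * 181.1070 / (14330.5760e6 * 0.00934) * 1000
Stretch = 93.89 mm


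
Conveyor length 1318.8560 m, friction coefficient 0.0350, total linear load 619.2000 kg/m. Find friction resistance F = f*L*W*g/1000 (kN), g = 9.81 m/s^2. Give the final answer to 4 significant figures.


F = 0.0350 * 1318.8560 * 619.2000 * 9.81 / 1000
F = 280.4 kN


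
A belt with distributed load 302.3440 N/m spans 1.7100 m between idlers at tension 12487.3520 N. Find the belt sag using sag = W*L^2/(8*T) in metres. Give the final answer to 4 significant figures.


sag = 302.3440 * 1.7100^2 / (8 * 12487.3520)
sag = 0.008850 m


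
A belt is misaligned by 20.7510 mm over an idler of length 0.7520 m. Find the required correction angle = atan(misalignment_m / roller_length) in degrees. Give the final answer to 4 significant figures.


misalign_m = 20.7510 / 1000 = 0.020751 m
angle = atan(0.020751 / 0.7520)
angle = 1.581 deg


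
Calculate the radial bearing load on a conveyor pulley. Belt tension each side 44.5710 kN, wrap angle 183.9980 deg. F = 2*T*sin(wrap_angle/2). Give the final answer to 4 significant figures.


F = 2 * 44.5710 * sin(183.9980/2 deg)
F = 89.09 kN


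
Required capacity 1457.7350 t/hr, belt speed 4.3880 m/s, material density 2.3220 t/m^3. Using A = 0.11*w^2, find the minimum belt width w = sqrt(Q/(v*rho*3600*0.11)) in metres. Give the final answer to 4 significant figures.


A_req = 1457.7350 / (4.3880 * 2.3220 * 3600) = 0.0397418 m^2
w = sqrt(0.0397418 / 0.11)
w = 0.6011 m


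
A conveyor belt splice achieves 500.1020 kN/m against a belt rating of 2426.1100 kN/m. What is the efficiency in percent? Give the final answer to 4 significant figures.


Eff = 500.1020 / 2426.1100 * 100
Eff = 20.61 %


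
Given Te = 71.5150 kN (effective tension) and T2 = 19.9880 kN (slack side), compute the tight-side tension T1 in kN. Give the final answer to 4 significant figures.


T1 = Te + T2 = 71.5150 + 19.9880
T1 = 91.50 kN


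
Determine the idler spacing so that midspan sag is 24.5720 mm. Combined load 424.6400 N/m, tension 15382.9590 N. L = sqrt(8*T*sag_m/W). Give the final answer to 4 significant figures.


sag = 24.5720/1000 = 0.024572 m
L = sqrt(8 * 15382.9590 * 0.024572 / 424.6400)
L = 2.669 m


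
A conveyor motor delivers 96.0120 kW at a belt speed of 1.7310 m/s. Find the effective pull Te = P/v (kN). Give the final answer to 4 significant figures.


Te = P / v = 96.0120 / 1.7310
Te = 55.47 kN


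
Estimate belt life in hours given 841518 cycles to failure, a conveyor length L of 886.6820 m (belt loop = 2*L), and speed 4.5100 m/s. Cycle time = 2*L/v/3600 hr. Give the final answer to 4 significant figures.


cycle_time = 2 * 886.6820 / 4.5100 / 3600 = 0.109224 hr
life = 841518 * 0.109224 = 91910 hours


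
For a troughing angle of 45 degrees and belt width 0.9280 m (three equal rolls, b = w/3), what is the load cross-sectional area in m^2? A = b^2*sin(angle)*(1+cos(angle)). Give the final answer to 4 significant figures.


b = 0.9280/3 = 0.309333 m
A = 0.309333^2 * sin(45 deg) * (1 + cos(45 deg))
A = 0.1155 m^2


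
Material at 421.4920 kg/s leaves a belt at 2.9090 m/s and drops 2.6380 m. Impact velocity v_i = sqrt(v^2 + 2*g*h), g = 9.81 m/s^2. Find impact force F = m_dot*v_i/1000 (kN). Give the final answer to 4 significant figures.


v_i = sqrt(2.9090^2 + 2*9.81*2.6380) = 7.76014 m/s
F = 421.4920 * 7.76014 / 1000
F = 3.271 kN


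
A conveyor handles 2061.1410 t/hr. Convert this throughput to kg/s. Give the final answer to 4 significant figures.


m_dot = 2061.1410 * 1000 / 3600
m_dot = 572.5 kg/s


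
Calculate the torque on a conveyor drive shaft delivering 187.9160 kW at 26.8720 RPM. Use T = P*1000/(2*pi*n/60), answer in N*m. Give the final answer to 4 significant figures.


omega = 2*pi*26.8720/60 = 2.81403 rad/s
T = 187.9160*1000 / 2.81403
T = 66780 N*m


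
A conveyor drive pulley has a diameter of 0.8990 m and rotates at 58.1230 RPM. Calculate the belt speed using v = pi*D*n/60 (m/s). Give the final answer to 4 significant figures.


v = pi * 0.8990 * 58.1230 / 60
v = 2.736 m/s


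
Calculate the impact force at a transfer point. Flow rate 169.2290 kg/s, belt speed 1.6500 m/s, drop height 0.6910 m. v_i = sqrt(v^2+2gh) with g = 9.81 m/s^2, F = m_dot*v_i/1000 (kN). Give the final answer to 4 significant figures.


v_i = sqrt(1.6500^2 + 2*9.81*0.6910) = 4.03484 m/s
F = 169.2290 * 4.03484 / 1000
F = 0.6828 kN


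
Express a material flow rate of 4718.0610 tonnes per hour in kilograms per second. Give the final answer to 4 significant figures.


m_dot = 4718.0610 * 1000 / 3600
m_dot = 1311 kg/s


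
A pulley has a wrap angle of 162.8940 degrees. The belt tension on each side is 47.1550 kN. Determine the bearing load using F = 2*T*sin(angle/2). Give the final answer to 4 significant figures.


F = 2 * 47.1550 * sin(162.8940/2 deg)
F = 93.26 kN


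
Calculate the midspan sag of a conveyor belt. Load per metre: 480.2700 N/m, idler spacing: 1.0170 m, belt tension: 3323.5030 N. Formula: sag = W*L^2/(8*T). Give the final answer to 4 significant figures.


sag = 480.2700 * 1.0170^2 / (8 * 3323.5030)
sag = 0.01868 m


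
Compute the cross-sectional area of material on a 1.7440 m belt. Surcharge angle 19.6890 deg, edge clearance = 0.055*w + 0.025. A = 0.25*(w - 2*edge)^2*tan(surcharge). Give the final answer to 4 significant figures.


edge = 0.055*1.7440 + 0.025 = 0.12092 m
ew = 1.7440 - 2*0.12092 = 1.50216 m
A = 0.25 * 1.50216^2 * tan(19.6890 deg)
A = 0.2019 m^2


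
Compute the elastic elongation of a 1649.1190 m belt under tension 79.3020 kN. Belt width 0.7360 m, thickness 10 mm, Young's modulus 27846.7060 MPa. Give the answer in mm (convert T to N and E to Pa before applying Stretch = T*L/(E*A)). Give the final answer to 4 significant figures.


A = 0.7360 * 0.01 = 0.00736 m^2
Stretch = 79.3020*1000 * 1649.1190 / (27846.7060e6 * 0.00736) * 1000
Stretch = 638.1 mm


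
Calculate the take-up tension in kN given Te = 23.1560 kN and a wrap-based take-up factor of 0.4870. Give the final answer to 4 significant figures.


T_tu = 23.1560 * 0.4870
T_tu = 11.28 kN


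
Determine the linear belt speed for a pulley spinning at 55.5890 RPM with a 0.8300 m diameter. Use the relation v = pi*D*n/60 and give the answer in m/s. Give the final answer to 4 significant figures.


v = pi * 0.8300 * 55.5890 / 60
v = 2.416 m/s


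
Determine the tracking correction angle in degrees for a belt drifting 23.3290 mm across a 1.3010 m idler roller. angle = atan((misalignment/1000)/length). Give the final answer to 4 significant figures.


misalign_m = 23.3290 / 1000 = 0.023329 m
angle = atan(0.023329 / 1.3010)
angle = 1.027 deg


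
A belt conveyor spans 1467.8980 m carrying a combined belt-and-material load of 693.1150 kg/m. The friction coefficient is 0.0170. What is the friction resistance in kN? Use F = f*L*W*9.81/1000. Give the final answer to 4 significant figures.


F = 0.0170 * 1467.8980 * 693.1150 * 9.81 / 1000
F = 169.7 kN


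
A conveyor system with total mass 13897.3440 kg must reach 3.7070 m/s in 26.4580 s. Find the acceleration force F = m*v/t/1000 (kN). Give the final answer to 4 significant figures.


F = 13897.3440 * 3.7070 / 26.4580 / 1000
F = 1.947 kN


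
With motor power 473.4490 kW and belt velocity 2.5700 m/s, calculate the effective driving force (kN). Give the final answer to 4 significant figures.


Te = P / v = 473.4490 / 2.5700
Te = 184.2 kN


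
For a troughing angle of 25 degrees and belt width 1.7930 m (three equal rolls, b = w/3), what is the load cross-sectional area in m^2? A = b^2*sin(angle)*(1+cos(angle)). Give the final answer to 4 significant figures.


b = 1.7930/3 = 0.597667 m
A = 0.597667^2 * sin(25 deg) * (1 + cos(25 deg))
A = 0.2878 m^2


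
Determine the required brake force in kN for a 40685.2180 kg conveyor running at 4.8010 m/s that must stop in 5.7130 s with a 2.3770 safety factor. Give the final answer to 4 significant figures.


F = 40685.2180 * 4.8010 / 5.7130 * 2.3770 / 1000
F = 81.27 kN


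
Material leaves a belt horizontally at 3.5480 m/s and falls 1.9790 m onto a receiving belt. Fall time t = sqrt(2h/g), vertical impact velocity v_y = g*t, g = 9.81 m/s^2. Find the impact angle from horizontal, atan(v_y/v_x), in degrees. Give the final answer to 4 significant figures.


t = sqrt(2*1.9790/9.81) = 0.63519 s
v_y = 9.81 * 0.63519 = 6.23121 m/s
angle = atan(6.23121 / 3.5480) = 60.34 deg


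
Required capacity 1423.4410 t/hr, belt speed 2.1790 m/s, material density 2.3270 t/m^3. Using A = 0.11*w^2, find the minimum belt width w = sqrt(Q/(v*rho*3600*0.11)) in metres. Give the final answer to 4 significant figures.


A_req = 1423.4410 / (2.1790 * 2.3270 * 3600) = 0.07798 m^2
w = sqrt(0.07798 / 0.11)
w = 0.8420 m


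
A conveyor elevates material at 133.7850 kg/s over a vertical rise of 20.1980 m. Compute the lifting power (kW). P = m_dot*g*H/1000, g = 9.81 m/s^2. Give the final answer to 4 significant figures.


P = 133.7850 * 9.81 * 20.1980 / 1000
P = 26.51 kW


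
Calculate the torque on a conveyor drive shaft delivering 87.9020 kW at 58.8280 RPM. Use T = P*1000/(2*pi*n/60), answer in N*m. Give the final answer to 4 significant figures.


omega = 2*pi*58.8280/60 = 6.16045 rad/s
T = 87.9020*1000 / 6.16045
T = 14270 N*m


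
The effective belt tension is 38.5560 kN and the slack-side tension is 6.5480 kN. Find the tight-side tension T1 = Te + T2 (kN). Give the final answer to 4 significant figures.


T1 = Te + T2 = 38.5560 + 6.5480
T1 = 45.10 kN


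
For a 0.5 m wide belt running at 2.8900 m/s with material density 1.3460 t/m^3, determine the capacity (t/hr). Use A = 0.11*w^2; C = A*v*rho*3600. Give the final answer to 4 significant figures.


A = 0.11 * 0.5^2 = 0.0275 m^2
C = 0.0275 * 2.8900 * 1.3460 * 3600
C = 385.1 t/hr


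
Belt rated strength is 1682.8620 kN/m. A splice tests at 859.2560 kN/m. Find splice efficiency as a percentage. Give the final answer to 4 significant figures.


Eff = 859.2560 / 1682.8620 * 100
Eff = 51.06 %


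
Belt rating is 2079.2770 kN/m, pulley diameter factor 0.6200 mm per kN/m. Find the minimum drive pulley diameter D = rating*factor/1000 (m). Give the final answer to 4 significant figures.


D = 2079.2770 * 0.6200 / 1000
D = 1.289 m


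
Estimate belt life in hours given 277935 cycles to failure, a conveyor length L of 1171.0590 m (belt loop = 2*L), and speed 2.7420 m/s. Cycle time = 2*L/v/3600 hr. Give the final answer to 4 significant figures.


cycle_time = 2 * 1171.0590 / 2.7420 / 3600 = 0.237268 hr
life = 277935 * 0.237268 = 65950 hours


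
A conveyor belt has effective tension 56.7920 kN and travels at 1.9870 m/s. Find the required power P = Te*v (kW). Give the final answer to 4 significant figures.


P = Te * v = 56.7920 * 1.9870
P = 112.8 kW


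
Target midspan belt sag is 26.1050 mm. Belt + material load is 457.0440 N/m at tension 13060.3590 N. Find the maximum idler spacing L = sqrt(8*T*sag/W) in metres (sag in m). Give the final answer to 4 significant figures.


sag = 26.1050/1000 = 0.026105 m
L = sqrt(8 * 13060.3590 * 0.026105 / 457.0440)
L = 2.443 m


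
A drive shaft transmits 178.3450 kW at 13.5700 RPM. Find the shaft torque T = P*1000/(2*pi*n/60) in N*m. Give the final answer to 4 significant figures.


omega = 2*pi*13.5700/60 = 1.42105 rad/s
T = 178.3450*1000 / 1.42105
T = 125500 N*m


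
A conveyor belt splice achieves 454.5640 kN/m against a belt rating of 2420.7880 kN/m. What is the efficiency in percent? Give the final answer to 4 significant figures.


Eff = 454.5640 / 2420.7880 * 100
Eff = 18.78 %


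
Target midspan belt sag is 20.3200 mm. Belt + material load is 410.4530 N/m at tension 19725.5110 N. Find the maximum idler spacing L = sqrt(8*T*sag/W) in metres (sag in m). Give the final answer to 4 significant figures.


sag = 20.3200/1000 = 0.020320 m
L = sqrt(8 * 19725.5110 * 0.020320 / 410.4530)
L = 2.795 m


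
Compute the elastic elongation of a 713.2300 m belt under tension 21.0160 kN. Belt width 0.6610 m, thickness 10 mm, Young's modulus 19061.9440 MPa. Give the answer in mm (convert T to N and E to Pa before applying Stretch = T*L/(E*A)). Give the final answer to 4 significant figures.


A = 0.6610 * 0.01 = 0.00661 m^2
Stretch = 21.0160*1000 * 713.2300 / (19061.9440e6 * 0.00661) * 1000
Stretch = 119.0 mm


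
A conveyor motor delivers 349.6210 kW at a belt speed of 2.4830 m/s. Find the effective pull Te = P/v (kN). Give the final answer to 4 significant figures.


Te = P / v = 349.6210 / 2.4830
Te = 140.8 kN


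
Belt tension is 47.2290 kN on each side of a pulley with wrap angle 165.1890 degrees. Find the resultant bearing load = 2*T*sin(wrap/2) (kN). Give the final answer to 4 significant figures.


F = 2 * 47.2290 * sin(165.1890/2 deg)
F = 93.67 kN


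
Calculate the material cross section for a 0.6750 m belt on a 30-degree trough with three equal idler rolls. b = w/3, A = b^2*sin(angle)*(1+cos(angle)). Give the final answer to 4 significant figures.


b = 0.6750/3 = 0.225 m
A = 0.225^2 * sin(30 deg) * (1 + cos(30 deg))
A = 0.04723 m^2


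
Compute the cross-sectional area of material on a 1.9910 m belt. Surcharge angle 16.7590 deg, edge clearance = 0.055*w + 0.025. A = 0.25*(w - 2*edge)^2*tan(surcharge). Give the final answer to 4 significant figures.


edge = 0.055*1.9910 + 0.025 = 0.134505 m
ew = 1.9910 - 2*0.134505 = 1.72199 m
A = 0.25 * 1.72199^2 * tan(16.7590 deg)
A = 0.2232 m^2


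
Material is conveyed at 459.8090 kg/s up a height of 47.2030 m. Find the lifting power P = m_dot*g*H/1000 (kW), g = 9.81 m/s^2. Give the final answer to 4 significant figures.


P = 459.8090 * 9.81 * 47.2030 / 1000
P = 212.9 kW


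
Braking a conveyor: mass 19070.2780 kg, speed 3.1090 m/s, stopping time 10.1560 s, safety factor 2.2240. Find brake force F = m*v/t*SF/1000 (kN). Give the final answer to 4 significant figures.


F = 19070.2780 * 3.1090 / 10.1560 * 2.2240 / 1000
F = 12.98 kN


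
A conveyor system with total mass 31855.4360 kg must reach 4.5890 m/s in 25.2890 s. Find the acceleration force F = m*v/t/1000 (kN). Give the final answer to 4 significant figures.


F = 31855.4360 * 4.5890 / 25.2890 / 1000
F = 5.781 kN


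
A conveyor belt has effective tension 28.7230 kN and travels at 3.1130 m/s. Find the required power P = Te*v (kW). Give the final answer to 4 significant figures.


P = Te * v = 28.7230 * 3.1130
P = 89.41 kW


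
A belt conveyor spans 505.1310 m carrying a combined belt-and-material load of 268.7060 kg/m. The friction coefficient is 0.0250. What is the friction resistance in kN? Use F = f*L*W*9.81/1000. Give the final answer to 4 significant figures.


F = 0.0250 * 505.1310 * 268.7060 * 9.81 / 1000
F = 33.29 kN


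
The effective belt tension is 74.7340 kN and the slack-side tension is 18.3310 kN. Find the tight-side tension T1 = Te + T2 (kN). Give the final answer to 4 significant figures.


T1 = Te + T2 = 74.7340 + 18.3310
T1 = 93.06 kN


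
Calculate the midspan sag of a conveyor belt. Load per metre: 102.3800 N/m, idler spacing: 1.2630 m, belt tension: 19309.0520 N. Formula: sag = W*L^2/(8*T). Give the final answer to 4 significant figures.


sag = 102.3800 * 1.2630^2 / (8 * 19309.0520)
sag = 0.001057 m


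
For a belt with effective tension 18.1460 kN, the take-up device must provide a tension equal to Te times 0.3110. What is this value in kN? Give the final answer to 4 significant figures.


T_tu = 18.1460 * 0.3110
T_tu = 5.643 kN


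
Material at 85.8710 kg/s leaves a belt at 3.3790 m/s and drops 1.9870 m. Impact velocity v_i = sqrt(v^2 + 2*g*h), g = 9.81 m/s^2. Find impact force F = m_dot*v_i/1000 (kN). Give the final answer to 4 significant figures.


v_i = sqrt(3.3790^2 + 2*9.81*1.9870) = 7.09948 m/s
F = 85.8710 * 7.09948 / 1000
F = 0.6096 kN


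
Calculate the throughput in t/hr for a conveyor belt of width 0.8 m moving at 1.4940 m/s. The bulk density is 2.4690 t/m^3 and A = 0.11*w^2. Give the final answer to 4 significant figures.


A = 0.11 * 0.8^2 = 0.0704 m^2
C = 0.0704 * 1.4940 * 2.4690 * 3600
C = 934.9 t/hr


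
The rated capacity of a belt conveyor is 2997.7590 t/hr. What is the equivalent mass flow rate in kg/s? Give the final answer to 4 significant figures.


m_dot = 2997.7590 * 1000 / 3600
m_dot = 832.7 kg/s


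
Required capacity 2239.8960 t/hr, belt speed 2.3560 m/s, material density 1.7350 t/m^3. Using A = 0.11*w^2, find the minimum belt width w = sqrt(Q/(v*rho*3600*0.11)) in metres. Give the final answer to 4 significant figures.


A_req = 2239.8960 / (2.3560 * 1.7350 * 3600) = 0.152213 m^2
w = sqrt(0.152213 / 0.11)
w = 1.176 m


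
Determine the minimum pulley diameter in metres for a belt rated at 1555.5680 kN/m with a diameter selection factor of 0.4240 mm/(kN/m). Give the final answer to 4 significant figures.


D = 1555.5680 * 0.4240 / 1000
D = 0.6596 m


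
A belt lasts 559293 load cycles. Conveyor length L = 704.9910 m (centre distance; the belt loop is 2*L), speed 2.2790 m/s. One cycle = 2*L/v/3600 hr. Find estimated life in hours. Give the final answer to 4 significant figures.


cycle_time = 2 * 704.9910 / 2.2790 / 3600 = 0.171857 hr
life = 559293 * 0.171857 = 96120 hours


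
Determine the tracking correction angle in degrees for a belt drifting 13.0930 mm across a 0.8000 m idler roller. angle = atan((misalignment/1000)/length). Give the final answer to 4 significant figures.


misalign_m = 13.0930 / 1000 = 0.013093 m
angle = atan(0.013093 / 0.8000)
angle = 0.9376 deg


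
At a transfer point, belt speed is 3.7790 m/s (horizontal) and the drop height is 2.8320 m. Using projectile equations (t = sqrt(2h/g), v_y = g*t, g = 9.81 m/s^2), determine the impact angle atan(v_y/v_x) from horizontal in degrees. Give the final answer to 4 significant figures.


t = sqrt(2*2.8320/9.81) = 0.759849 s
v_y = 9.81 * 0.759849 = 7.45412 m/s
angle = atan(7.45412 / 3.7790) = 63.12 deg


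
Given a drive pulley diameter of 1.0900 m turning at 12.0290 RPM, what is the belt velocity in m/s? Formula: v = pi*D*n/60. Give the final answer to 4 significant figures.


v = pi * 1.0900 * 12.0290 / 60
v = 0.6865 m/s


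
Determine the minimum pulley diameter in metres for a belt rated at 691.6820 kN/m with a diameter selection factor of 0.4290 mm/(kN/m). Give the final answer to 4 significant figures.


D = 691.6820 * 0.4290 / 1000
D = 0.2967 m


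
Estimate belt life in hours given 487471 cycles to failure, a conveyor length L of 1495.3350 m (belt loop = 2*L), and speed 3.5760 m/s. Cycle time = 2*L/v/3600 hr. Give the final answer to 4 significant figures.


cycle_time = 2 * 1495.3350 / 3.5760 / 3600 = 0.23231 hr
life = 487471 * 0.23231 = 113200 hours


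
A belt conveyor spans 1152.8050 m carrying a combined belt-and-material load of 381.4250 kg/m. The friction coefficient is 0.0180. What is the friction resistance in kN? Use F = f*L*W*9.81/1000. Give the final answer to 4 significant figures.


F = 0.0180 * 1152.8050 * 381.4250 * 9.81 / 1000
F = 77.64 kN


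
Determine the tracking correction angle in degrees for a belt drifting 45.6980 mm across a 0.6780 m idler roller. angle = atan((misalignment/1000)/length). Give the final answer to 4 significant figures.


misalign_m = 45.6980 / 1000 = 0.045698 m
angle = atan(0.045698 / 0.6780)
angle = 3.856 deg


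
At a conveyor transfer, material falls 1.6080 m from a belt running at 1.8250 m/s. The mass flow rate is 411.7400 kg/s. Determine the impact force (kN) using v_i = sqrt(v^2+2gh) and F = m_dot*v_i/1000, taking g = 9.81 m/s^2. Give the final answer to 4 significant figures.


v_i = sqrt(1.8250^2 + 2*9.81*1.6080) = 5.90589 m/s
F = 411.7400 * 5.90589 / 1000
F = 2.432 kN


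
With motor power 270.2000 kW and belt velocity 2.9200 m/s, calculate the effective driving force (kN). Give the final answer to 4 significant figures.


Te = P / v = 270.2000 / 2.9200
Te = 92.53 kN


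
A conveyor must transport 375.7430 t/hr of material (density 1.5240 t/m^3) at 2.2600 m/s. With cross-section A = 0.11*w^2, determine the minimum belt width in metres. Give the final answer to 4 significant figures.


A_req = 375.7430 / (2.2600 * 1.5240 * 3600) = 0.0303037 m^2
w = sqrt(0.0303037 / 0.11)
w = 0.5249 m


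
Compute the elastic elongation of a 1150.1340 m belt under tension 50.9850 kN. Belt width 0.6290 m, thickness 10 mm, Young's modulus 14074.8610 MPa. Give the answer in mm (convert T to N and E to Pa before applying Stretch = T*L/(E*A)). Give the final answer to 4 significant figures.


A = 0.6290 * 0.01 = 0.00629 m^2
Stretch = 50.9850*1000 * 1150.1340 / (14074.8610e6 * 0.00629) * 1000
Stretch = 662.4 mm


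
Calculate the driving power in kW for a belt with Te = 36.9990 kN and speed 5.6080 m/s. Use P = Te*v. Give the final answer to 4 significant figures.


P = Te * v = 36.9990 * 5.6080
P = 207.5 kW


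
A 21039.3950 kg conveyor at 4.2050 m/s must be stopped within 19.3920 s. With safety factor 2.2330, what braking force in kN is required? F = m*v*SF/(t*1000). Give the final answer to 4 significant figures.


F = 21039.3950 * 4.2050 / 19.3920 * 2.2330 / 1000
F = 10.19 kN


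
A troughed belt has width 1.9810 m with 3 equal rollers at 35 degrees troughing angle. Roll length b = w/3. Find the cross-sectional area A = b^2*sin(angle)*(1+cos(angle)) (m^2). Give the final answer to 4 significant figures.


b = 1.9810/3 = 0.660333 m
A = 0.660333^2 * sin(35 deg) * (1 + cos(35 deg))
A = 0.4550 m^2


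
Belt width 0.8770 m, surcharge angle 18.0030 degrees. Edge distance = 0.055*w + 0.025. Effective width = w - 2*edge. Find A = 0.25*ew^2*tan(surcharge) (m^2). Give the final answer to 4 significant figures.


edge = 0.055*0.8770 + 0.025 = 0.073235 m
ew = 0.8770 - 2*0.073235 = 0.73053 m
A = 0.25 * 0.73053^2 * tan(18.0030 deg)
A = 0.04336 m^2


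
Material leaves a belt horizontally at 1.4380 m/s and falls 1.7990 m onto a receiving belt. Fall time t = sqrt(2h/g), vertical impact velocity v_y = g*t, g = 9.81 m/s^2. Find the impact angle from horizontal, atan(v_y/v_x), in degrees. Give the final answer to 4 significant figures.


t = sqrt(2*1.7990/9.81) = 0.605614 s
v_y = 9.81 * 0.605614 = 5.94107 m/s
angle = atan(5.94107 / 1.4380) = 76.39 deg


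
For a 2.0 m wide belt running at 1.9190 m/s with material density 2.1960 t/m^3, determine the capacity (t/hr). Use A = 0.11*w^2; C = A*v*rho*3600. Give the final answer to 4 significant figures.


A = 0.11 * 2.0^2 = 0.44 m^2
C = 0.44 * 1.9190 * 2.1960 * 3600
C = 6675 t/hr


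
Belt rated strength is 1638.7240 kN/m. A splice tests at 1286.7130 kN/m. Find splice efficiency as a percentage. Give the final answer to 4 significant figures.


Eff = 1286.7130 / 1638.7240 * 100
Eff = 78.52 %


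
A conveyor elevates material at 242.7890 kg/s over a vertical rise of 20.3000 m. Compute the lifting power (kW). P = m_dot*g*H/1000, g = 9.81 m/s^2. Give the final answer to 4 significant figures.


P = 242.7890 * 9.81 * 20.3000 / 1000
P = 48.35 kW


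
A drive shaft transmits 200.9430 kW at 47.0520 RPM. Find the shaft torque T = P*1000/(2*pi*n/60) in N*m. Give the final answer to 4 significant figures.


omega = 2*pi*47.0520/60 = 4.92727 rad/s
T = 200.9430*1000 / 4.92727
T = 40780 N*m


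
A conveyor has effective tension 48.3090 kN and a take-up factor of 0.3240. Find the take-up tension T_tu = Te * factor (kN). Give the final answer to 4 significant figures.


T_tu = 48.3090 * 0.3240
T_tu = 15.65 kN


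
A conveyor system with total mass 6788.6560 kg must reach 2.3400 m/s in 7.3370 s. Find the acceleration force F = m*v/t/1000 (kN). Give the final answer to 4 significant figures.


F = 6788.6560 * 2.3400 / 7.3370 / 1000
F = 2.165 kN


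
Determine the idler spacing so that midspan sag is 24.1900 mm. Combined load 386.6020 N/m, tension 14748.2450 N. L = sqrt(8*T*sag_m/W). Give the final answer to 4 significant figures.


sag = 24.1900/1000 = 0.024190 m
L = sqrt(8 * 14748.2450 * 0.024190 / 386.6020)
L = 2.717 m


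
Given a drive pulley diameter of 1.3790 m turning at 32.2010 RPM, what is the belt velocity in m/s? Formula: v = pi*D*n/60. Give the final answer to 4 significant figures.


v = pi * 1.3790 * 32.2010 / 60
v = 2.325 m/s


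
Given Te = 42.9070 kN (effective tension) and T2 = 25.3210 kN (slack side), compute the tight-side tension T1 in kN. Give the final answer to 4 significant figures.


T1 = Te + T2 = 42.9070 + 25.3210
T1 = 68.23 kN


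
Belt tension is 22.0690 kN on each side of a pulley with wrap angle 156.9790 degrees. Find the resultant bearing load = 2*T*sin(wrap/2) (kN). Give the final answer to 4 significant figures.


F = 2 * 22.0690 * sin(156.9790/2 deg)
F = 43.25 kN


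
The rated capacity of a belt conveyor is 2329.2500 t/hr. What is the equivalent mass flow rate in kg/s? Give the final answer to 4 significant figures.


m_dot = 2329.2500 * 1000 / 3600
m_dot = 647.0 kg/s


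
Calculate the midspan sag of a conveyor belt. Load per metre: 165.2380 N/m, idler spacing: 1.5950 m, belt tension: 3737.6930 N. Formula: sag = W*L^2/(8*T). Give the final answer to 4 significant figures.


sag = 165.2380 * 1.5950^2 / (8 * 3737.6930)
sag = 0.01406 m


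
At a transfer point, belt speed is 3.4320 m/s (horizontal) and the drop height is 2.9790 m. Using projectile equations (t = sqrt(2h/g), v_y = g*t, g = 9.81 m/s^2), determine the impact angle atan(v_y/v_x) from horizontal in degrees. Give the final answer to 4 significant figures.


t = sqrt(2*2.9790/9.81) = 0.77932 s
v_y = 9.81 * 0.77932 = 7.64513 m/s
angle = atan(7.64513 / 3.4320) = 65.82 deg


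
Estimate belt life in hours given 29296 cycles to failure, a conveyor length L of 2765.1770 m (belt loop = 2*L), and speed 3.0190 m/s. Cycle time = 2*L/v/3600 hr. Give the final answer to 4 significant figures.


cycle_time = 2 * 2765.1770 / 3.0190 / 3600 = 0.508847 hr
life = 29296 * 0.508847 = 14910 hours


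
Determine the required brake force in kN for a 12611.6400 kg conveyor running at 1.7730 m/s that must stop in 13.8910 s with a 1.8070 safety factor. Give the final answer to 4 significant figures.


F = 12611.6400 * 1.7730 / 13.8910 * 1.8070 / 1000
F = 2.909 kN


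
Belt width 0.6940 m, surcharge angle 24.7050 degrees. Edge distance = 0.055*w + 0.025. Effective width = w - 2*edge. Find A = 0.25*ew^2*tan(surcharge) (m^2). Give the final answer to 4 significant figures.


edge = 0.055*0.6940 + 0.025 = 0.06317 m
ew = 0.6940 - 2*0.06317 = 0.56766 m
A = 0.25 * 0.56766^2 * tan(24.7050 deg)
A = 0.03706 m^2


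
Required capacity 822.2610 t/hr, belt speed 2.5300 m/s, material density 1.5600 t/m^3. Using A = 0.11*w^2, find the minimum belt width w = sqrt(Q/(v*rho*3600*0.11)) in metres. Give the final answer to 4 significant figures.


A_req = 822.2610 / (2.5300 * 1.5600 * 3600) = 0.0578711 m^2
w = sqrt(0.0578711 / 0.11)
w = 0.7253 m


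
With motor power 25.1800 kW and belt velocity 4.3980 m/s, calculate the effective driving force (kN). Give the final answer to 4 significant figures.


Te = P / v = 25.1800 / 4.3980
Te = 5.725 kN


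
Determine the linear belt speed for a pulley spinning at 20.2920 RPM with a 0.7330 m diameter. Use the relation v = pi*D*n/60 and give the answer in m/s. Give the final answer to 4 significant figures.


v = pi * 0.7330 * 20.2920 / 60
v = 0.7788 m/s


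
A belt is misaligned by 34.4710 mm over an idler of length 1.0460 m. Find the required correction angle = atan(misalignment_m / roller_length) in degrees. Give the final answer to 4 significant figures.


misalign_m = 34.4710 / 1000 = 0.034471 m
angle = atan(0.034471 / 1.0460)
angle = 1.888 deg
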